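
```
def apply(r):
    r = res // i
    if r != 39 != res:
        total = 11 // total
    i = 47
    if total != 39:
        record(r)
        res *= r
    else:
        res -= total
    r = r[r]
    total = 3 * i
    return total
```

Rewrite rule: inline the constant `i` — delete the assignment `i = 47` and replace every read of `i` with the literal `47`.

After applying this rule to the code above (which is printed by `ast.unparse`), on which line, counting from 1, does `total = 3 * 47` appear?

Transformed code:
def apply(r):
    r = res // 47
    if r != 39 != res:
        total = 11 // total
    if total != 39:
        record(r)
        res *= r
    else:
        res -= total
    r = r[r]
    total = 3 * 47
    return total

11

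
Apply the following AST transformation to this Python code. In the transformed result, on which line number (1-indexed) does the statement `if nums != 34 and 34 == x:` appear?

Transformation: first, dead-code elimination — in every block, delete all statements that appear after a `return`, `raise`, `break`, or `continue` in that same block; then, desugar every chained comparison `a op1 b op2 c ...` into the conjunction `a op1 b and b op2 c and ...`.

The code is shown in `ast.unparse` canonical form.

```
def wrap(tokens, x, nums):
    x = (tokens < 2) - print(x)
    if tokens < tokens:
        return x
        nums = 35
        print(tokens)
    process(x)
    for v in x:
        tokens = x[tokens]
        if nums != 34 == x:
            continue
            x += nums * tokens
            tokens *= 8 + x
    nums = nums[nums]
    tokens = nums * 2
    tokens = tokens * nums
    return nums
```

8

Transformed code:
def wrap(tokens, x, nums):
    x = (tokens < 2) - print(x)
    if tokens < tokens:
        return x
    process(x)
    for v in x:
        tokens = x[tokens]
        if nums != 34 and 34 == x:
            continue
    nums = nums[nums]
    tokens = nums * 2
    tokens = tokens * nums
    return nums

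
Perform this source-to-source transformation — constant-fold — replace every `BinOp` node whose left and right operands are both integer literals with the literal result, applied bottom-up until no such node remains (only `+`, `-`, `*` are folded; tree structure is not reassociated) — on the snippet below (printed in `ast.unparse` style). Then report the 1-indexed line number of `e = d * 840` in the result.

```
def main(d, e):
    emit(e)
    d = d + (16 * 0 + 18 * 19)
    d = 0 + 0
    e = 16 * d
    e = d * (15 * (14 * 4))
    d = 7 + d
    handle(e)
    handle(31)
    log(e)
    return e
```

Transformed code:
def main(d, e):
    emit(e)
    d = d + 342
    d = 0
    e = 16 * d
    e = d * 840
    d = 7 + d
    handle(e)
    handle(31)
    log(e)
    return e

6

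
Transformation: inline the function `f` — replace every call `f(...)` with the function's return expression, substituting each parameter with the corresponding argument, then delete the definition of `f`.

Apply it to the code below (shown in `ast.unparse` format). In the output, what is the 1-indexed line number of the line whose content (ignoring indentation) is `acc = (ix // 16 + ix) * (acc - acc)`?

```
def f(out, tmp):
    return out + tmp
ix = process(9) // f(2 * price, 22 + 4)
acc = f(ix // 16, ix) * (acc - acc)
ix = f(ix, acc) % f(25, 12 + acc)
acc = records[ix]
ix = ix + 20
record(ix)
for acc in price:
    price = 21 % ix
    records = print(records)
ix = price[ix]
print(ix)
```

2

Transformed code:
ix = process(9) // (2 * price + (22 + 4))
acc = (ix // 16 + ix) * (acc - acc)
ix = (ix + acc) % (25 + (12 + acc))
acc = records[ix]
ix = ix + 20
record(ix)
for acc in price:
    price = 21 % ix
    records = print(records)
ix = price[ix]
print(ix)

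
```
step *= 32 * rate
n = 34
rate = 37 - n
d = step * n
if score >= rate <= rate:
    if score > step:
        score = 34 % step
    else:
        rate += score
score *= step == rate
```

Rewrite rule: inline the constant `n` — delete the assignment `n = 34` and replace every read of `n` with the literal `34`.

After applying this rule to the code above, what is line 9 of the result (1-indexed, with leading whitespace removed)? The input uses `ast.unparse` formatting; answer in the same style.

Transformed code:
step *= 32 * rate
rate = 37 - 34
d = step * 34
if score >= rate <= rate:
    if score > step:
        score = 34 % step
    else:
        rate += score
score *= step == rate

score *= step == rate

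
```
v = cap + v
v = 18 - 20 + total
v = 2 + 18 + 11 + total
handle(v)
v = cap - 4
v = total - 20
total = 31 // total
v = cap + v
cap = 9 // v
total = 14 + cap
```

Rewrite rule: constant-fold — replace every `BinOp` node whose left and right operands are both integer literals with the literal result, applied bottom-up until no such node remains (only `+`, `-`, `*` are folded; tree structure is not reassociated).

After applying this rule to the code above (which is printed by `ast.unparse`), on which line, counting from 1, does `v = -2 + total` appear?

Transformed code:
v = cap + v
v = -2 + total
v = 31 + total
handle(v)
v = cap - 4
v = total - 20
total = 31 // total
v = cap + v
cap = 9 // v
total = 14 + cap

2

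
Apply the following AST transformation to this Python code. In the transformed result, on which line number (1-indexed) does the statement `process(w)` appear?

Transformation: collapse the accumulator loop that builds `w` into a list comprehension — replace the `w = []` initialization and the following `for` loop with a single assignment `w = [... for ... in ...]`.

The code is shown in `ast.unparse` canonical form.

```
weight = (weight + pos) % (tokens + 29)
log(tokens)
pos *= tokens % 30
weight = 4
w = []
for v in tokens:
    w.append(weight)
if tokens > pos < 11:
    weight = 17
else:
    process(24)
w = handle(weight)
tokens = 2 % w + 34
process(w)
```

12

Transformed code:
weight = (weight + pos) % (tokens + 29)
log(tokens)
pos *= tokens % 30
weight = 4
w = [weight for v in tokens]
if tokens > pos < 11:
    weight = 17
else:
    process(24)
w = handle(weight)
tokens = 2 % w + 34
process(w)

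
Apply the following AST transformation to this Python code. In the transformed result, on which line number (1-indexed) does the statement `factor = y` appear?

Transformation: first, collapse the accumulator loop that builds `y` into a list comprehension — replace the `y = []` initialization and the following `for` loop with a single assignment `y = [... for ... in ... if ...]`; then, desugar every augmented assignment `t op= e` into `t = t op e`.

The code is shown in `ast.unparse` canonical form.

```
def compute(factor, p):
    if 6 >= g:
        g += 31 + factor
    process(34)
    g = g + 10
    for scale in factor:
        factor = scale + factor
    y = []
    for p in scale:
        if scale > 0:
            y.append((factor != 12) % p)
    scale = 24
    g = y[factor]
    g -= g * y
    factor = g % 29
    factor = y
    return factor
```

13

Transformed code:
def compute(factor, p):
    if 6 >= g:
        g = g + (31 + factor)
    process(34)
    g = g + 10
    for scale in factor:
        factor = scale + factor
    y = [(factor != 12) % p for p in scale if scale > 0]
    scale = 24
    g = y[factor]
    g = g - g * y
    factor = g % 29
    factor = y
    return factor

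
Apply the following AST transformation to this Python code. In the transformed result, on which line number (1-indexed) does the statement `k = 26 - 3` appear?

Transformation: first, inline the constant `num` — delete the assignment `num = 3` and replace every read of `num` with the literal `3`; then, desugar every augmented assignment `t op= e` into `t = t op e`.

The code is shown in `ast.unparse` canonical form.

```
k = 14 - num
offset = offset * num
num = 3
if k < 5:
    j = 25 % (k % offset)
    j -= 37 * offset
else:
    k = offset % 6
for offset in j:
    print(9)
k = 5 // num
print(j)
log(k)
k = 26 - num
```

Transformed code:
k = 14 - 3
offset = offset * 3
if k < 5:
    j = 25 % (k % offset)
    j = j - 37 * offset
else:
    k = offset % 6
for offset in j:
    print(9)
k = 5 // 3
print(j)
log(k)
k = 26 - 3

13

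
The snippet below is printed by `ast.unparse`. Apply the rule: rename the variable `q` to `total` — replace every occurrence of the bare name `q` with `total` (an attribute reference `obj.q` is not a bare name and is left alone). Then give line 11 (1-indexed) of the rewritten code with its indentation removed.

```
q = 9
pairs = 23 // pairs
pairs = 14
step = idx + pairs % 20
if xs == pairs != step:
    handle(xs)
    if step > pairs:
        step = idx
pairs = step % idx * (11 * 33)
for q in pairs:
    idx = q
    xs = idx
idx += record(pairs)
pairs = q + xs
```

Transformed code:
total = 9
pairs = 23 // pairs
pairs = 14
step = idx + pairs % 20
if xs == pairs != step:
    handle(xs)
    if step > pairs:
        step = idx
pairs = step % idx * (11 * 33)
for total in pairs:
    idx = total
    xs = idx
idx += record(pairs)
pairs = total + xs

idx = total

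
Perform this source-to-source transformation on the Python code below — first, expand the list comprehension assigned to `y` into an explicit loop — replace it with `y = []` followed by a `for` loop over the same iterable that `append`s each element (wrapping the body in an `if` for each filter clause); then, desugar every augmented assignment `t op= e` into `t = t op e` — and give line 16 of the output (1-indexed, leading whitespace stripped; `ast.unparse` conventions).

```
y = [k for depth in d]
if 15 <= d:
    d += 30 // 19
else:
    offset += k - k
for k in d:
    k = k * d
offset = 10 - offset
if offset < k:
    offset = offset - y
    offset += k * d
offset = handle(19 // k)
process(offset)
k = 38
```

Transformed code:
y = []
for depth in d:
    y.append(k)
if 15 <= d:
    d = d + 30 // 19
else:
    offset = offset + (k - k)
for k in d:
    k = k * d
offset = 10 - offset
if offset < k:
    offset = offset - y
    offset = offset + k * d
offset = handle(19 // k)
process(offset)
k = 38

k = 38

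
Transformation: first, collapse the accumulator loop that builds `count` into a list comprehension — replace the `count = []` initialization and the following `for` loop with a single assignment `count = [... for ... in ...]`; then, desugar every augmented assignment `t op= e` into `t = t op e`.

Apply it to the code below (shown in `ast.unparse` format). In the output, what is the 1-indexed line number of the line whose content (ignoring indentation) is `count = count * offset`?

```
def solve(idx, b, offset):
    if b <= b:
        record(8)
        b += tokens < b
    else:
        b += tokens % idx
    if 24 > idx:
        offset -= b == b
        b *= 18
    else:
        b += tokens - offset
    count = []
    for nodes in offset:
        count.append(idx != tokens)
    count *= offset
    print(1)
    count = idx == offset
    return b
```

13

Transformed code:
def solve(idx, b, offset):
    if b <= b:
        record(8)
        b = b + (tokens < b)
    else:
        b = b + tokens % idx
    if 24 > idx:
        offset = offset - (b == b)
        b = b * 18
    else:
        b = b + (tokens - offset)
    count = [idx != tokens for nodes in offset]
    count = count * offset
    print(1)
    count = idx == offset
    return b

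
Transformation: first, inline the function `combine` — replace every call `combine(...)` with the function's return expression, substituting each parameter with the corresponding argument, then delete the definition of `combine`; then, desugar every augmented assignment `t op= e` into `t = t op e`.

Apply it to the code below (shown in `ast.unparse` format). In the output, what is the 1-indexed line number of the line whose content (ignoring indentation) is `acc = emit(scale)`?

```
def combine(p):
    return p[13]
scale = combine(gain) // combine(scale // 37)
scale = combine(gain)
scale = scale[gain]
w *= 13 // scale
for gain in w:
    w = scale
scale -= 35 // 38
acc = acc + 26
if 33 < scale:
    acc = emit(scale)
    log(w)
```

Transformed code:
scale = gain[13] // (scale // 37)[13]
scale = gain[13]
scale = scale[gain]
w = w * (13 // scale)
for gain in w:
    w = scale
scale = scale - 35 // 38
acc = acc + 26
if 33 < scale:
    acc = emit(scale)
    log(w)

10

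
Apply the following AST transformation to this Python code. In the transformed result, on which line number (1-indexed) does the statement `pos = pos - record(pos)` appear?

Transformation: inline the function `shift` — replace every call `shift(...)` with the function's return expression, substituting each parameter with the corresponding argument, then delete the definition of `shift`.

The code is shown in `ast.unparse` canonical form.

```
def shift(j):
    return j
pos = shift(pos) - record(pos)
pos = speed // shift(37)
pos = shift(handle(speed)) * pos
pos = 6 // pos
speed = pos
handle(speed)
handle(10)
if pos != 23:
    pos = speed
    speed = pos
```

Transformed code:
pos = pos - record(pos)
pos = speed // 37
pos = handle(speed) * pos
pos = 6 // pos
speed = pos
handle(speed)
handle(10)
if pos != 23:
    pos = speed
    speed = pos

1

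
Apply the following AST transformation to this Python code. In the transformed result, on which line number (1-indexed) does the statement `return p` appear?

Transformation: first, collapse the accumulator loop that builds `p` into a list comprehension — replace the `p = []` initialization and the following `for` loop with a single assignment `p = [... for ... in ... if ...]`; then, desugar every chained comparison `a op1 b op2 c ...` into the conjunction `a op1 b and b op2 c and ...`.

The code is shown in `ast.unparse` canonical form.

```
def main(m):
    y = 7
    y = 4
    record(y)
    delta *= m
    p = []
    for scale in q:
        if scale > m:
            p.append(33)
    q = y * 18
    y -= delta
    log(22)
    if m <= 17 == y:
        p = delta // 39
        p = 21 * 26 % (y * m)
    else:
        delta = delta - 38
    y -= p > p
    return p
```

16

Transformed code:
def main(m):
    y = 7
    y = 4
    record(y)
    delta *= m
    p = [33 for scale in q if scale > m]
    q = y * 18
    y -= delta
    log(22)
    if m <= 17 and 17 == y:
        p = delta // 39
        p = 21 * 26 % (y * m)
    else:
        delta = delta - 38
    y -= p > p
    return p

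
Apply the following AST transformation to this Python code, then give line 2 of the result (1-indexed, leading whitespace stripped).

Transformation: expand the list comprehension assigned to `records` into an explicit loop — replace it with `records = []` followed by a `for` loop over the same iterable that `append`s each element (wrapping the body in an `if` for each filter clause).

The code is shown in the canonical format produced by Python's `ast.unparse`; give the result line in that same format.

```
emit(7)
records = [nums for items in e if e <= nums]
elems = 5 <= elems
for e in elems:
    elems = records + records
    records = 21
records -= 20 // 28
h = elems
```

Transformed code:
emit(7)
records = []
for items in e:
    if e <= nums:
        records.append(nums)
elems = 5 <= elems
for e in elems:
    elems = records + records
    records = 21
records -= 20 // 28
h = elems

records = []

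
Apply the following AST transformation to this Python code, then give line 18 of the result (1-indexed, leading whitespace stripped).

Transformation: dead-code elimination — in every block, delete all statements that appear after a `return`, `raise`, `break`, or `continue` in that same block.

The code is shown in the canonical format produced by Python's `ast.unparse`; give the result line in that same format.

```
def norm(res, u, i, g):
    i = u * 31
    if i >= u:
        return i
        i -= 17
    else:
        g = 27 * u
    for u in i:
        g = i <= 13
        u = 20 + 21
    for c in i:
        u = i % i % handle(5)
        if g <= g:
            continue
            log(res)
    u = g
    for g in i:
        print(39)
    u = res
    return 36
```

Transformed code:
def norm(res, u, i, g):
    i = u * 31
    if i >= u:
        return i
    else:
        g = 27 * u
    for u in i:
        g = i <= 13
        u = 20 + 21
    for c in i:
        u = i % i % handle(5)
        if g <= g:
            continue
    u = g
    for g in i:
        print(39)
    u = res
    return 36

return 36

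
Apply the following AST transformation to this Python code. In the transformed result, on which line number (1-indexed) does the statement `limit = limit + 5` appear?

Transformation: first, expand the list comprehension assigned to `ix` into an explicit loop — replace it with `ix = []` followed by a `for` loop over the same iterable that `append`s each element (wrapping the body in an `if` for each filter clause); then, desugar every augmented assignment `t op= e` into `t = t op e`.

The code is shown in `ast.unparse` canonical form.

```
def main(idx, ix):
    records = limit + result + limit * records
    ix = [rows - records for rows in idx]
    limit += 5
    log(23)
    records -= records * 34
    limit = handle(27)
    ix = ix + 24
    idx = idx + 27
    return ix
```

Transformed code:
def main(idx, ix):
    records = limit + result + limit * records
    ix = []
    for rows in idx:
        ix.append(rows - records)
    limit = limit + 5
    log(23)
    records = records - records * 34
    limit = handle(27)
    ix = ix + 24
    idx = idx + 27
    return ix

6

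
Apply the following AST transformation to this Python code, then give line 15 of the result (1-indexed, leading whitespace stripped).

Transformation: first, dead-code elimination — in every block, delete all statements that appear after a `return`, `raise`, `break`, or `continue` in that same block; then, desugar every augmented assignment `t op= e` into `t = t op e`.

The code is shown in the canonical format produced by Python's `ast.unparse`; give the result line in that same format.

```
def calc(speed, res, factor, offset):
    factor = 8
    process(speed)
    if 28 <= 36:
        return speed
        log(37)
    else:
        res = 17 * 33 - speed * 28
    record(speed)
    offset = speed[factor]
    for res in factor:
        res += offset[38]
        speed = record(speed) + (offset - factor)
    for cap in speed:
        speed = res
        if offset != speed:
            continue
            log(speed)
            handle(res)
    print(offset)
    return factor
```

Transformed code:
def calc(speed, res, factor, offset):
    factor = 8
    process(speed)
    if 28 <= 36:
        return speed
    else:
        res = 17 * 33 - speed * 28
    record(speed)
    offset = speed[factor]
    for res in factor:
        res = res + offset[38]
        speed = record(speed) + (offset - factor)
    for cap in speed:
        speed = res
        if offset != speed:
            continue
    print(offset)
    return factor

if offset != speed:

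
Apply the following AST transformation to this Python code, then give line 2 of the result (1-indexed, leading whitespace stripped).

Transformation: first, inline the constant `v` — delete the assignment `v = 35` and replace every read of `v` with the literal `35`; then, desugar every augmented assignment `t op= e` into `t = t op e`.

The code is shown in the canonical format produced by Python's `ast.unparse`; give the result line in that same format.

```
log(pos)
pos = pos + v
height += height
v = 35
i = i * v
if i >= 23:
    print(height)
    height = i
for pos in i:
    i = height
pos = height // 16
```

pos = pos + 35

Transformed code:
log(pos)
pos = pos + 35
height = height + height
i = i * 35
if i >= 23:
    print(height)
    height = i
for pos in i:
    i = height
pos = height // 16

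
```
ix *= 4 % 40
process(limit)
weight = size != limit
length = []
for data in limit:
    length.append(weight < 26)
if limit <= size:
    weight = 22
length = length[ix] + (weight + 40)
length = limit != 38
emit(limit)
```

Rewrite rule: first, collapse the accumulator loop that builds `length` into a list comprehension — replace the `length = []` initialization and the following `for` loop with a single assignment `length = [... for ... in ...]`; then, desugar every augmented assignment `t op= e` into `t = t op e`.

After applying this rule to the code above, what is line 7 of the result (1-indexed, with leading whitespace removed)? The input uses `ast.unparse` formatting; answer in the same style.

Transformed code:
ix = ix * (4 % 40)
process(limit)
weight = size != limit
length = [weight < 26 for data in limit]
if limit <= size:
    weight = 22
length = length[ix] + (weight + 40)
length = limit != 38
emit(limit)

length = length[ix] + (weight + 40)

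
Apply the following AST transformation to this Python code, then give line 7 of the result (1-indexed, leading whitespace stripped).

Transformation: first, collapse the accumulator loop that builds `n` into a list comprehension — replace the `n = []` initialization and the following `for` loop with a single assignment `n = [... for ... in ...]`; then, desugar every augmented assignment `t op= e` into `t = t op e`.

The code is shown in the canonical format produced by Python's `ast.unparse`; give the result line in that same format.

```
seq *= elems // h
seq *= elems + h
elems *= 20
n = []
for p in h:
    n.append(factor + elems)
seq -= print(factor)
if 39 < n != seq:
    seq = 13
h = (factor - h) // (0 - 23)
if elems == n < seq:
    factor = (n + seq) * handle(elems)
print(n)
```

Transformed code:
seq = seq * (elems // h)
seq = seq * (elems + h)
elems = elems * 20
n = [factor + elems for p in h]
seq = seq - print(factor)
if 39 < n != seq:
    seq = 13
h = (factor - h) // (0 - 23)
if elems == n < seq:
    factor = (n + seq) * handle(elems)
print(n)

seq = 13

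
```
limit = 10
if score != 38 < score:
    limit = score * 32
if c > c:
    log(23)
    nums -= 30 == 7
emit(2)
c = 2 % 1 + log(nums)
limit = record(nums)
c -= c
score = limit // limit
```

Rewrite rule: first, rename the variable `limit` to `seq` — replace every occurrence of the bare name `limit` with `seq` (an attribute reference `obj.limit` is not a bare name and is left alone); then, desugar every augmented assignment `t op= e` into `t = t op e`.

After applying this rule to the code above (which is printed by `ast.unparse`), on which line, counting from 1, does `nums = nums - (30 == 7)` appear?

Transformed code:
seq = 10
if score != 38 < score:
    seq = score * 32
if c > c:
    log(23)
    nums = nums - (30 == 7)
emit(2)
c = 2 % 1 + log(nums)
seq = record(nums)
c = c - c
score = seq // seq

6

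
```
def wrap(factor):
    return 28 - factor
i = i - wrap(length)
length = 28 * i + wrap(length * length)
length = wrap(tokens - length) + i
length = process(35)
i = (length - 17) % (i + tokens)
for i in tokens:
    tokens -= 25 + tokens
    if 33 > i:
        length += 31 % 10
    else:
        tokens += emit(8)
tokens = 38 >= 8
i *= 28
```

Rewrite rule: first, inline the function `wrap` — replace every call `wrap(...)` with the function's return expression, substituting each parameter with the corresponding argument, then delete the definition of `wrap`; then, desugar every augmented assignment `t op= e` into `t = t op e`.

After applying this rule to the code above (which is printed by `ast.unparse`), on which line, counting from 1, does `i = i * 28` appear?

13

Transformed code:
i = i - (28 - length)
length = 28 * i + (28 - length * length)
length = 28 - (tokens - length) + i
length = process(35)
i = (length - 17) % (i + tokens)
for i in tokens:
    tokens = tokens - (25 + tokens)
    if 33 > i:
        length = length + 31 % 10
    else:
        tokens = tokens + emit(8)
tokens = 38 >= 8
i = i * 28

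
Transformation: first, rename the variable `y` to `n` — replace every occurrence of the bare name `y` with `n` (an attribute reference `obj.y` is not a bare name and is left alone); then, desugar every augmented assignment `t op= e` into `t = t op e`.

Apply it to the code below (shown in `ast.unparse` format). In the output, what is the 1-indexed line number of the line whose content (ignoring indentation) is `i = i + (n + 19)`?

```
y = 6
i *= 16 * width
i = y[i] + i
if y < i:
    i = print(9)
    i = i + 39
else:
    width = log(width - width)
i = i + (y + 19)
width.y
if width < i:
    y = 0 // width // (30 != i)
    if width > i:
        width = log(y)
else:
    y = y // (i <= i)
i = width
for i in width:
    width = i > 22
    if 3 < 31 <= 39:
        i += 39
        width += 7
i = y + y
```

Transformed code:
n = 6
i = i * (16 * width)
i = n[i] + i
if n < i:
    i = print(9)
    i = i + 39
else:
    width = log(width - width)
i = i + (n + 19)
width.y
if width < i:
    n = 0 // width // (30 != i)
    if width > i:
        width = log(n)
else:
    n = n // (i <= i)
i = width
for i in width:
    width = i > 22
    if 3 < 31 <= 39:
        i = i + 39
        width = width + 7
i = n + n

9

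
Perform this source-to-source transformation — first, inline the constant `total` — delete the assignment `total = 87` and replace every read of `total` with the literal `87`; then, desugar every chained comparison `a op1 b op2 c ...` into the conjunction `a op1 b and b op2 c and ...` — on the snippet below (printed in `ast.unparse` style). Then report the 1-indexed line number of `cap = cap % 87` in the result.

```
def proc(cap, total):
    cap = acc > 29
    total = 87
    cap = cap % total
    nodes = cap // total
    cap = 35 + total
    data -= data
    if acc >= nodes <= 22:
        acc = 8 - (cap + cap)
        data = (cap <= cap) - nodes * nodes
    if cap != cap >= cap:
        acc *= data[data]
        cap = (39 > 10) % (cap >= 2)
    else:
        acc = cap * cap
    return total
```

3

Transformed code:
def proc(cap, total):
    cap = acc > 29
    cap = cap % 87
    nodes = cap // 87
    cap = 35 + 87
    data -= data
    if acc >= nodes and nodes <= 22:
        acc = 8 - (cap + cap)
        data = (cap <= cap) - nodes * nodes
    if cap != cap and cap >= cap:
        acc *= data[data]
        cap = (39 > 10) % (cap >= 2)
    else:
        acc = cap * cap
    return 87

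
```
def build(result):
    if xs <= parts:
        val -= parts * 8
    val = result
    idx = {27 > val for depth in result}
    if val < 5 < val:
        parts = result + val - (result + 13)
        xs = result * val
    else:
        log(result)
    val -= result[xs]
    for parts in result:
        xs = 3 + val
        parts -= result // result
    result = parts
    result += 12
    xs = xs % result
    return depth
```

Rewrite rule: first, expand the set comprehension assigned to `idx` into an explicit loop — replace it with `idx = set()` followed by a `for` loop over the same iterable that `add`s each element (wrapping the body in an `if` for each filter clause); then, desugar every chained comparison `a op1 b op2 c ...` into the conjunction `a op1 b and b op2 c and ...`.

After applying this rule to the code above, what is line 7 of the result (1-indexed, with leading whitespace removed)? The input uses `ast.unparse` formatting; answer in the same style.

Transformed code:
def build(result):
    if xs <= parts:
        val -= parts * 8
    val = result
    idx = set()
    for depth in result:
        idx.add(27 > val)
    if val < 5 and 5 < val:
        parts = result + val - (result + 13)
        xs = result * val
    else:
        log(result)
    val -= result[xs]
    for parts in result:
        xs = 3 + val
        parts -= result // result
    result = parts
    result += 12
    xs = xs % result
    return depth

idx.add(27 > val)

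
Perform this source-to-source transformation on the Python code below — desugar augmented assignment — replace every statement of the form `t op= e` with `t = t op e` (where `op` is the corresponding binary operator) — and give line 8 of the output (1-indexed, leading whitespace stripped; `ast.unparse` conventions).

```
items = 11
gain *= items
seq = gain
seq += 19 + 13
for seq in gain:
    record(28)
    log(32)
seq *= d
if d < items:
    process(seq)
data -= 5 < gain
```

Transformed code:
items = 11
gain = gain * items
seq = gain
seq = seq + (19 + 13)
for seq in gain:
    record(28)
    log(32)
seq = seq * d
if d < items:
    process(seq)
data = data - (5 < gain)

seq = seq * d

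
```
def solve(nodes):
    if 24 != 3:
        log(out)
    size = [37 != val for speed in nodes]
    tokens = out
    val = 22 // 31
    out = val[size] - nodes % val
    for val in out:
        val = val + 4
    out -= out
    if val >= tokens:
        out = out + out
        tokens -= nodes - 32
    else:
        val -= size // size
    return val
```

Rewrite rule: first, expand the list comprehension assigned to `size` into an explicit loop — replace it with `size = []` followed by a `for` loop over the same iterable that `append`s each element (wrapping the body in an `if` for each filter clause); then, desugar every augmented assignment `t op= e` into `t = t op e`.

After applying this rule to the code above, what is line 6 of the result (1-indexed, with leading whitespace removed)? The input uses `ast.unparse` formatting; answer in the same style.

Transformed code:
def solve(nodes):
    if 24 != 3:
        log(out)
    size = []
    for speed in nodes:
        size.append(37 != val)
    tokens = out
    val = 22 // 31
    out = val[size] - nodes % val
    for val in out:
        val = val + 4
    out = out - out
    if val >= tokens:
        out = out + out
        tokens = tokens - (nodes - 32)
    else:
        val = val - size // size
    return val

size.append(37 != val)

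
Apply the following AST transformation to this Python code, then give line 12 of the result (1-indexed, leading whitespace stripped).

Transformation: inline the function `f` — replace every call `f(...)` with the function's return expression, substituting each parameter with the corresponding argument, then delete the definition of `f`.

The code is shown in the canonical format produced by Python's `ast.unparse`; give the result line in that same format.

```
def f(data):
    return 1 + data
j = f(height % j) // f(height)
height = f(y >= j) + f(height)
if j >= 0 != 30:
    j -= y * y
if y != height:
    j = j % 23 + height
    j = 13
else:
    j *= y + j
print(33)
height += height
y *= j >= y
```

y *= j >= y

Transformed code:
j = (1 + height % j) // (1 + height)
height = 1 + (y >= j) + (1 + height)
if j >= 0 != 30:
    j -= y * y
if y != height:
    j = j % 23 + height
    j = 13
else:
    j *= y + j
print(33)
height += height
y *= j >= y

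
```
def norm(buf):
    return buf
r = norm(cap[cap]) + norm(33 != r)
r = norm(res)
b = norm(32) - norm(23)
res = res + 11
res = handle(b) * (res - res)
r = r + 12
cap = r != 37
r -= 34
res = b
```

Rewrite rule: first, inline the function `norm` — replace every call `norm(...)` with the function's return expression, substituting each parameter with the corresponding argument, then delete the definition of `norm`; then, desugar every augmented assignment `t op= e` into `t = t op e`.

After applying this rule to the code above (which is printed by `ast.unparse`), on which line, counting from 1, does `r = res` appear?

2

Transformed code:
r = cap[cap] + (33 != r)
r = res
b = 32 - 23
res = res + 11
res = handle(b) * (res - res)
r = r + 12
cap = r != 37
r = r - 34
res = b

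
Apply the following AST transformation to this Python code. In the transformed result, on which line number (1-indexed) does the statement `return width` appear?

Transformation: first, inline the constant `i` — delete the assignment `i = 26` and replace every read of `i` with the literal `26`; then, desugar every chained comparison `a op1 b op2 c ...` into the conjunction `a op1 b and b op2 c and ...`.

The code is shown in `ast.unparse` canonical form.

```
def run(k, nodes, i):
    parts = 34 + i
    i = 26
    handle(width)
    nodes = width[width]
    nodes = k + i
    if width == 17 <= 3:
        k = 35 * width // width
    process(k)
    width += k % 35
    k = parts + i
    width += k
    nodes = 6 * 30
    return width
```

13

Transformed code:
def run(k, nodes, i):
    parts = 34 + 26
    handle(width)
    nodes = width[width]
    nodes = k + 26
    if width == 17 and 17 <= 3:
        k = 35 * width // width
    process(k)
    width += k % 35
    k = parts + 26
    width += k
    nodes = 6 * 30
    return width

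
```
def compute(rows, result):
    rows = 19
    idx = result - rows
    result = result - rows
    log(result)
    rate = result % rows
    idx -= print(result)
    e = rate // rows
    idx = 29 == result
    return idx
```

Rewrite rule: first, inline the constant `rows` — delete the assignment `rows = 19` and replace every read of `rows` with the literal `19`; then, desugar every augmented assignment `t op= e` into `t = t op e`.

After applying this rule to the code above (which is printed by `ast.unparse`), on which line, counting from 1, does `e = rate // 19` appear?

7

Transformed code:
def compute(rows, result):
    idx = result - 19
    result = result - 19
    log(result)
    rate = result % 19
    idx = idx - print(result)
    e = rate // 19
    idx = 29 == result
    return idx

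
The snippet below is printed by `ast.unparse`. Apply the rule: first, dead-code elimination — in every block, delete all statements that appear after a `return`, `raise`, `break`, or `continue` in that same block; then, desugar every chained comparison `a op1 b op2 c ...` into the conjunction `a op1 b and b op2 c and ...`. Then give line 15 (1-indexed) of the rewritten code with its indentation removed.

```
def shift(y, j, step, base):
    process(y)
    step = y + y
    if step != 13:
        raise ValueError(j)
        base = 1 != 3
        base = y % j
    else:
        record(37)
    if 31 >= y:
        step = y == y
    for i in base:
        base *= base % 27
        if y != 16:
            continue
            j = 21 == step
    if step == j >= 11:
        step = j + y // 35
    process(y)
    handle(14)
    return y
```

step = j + y // 35

Transformed code:
def shift(y, j, step, base):
    process(y)
    step = y + y
    if step != 13:
        raise ValueError(j)
    else:
        record(37)
    if 31 >= y:
        step = y == y
    for i in base:
        base *= base % 27
        if y != 16:
            continue
    if step == j and j >= 11:
        step = j + y // 35
    process(y)
    handle(14)
    return y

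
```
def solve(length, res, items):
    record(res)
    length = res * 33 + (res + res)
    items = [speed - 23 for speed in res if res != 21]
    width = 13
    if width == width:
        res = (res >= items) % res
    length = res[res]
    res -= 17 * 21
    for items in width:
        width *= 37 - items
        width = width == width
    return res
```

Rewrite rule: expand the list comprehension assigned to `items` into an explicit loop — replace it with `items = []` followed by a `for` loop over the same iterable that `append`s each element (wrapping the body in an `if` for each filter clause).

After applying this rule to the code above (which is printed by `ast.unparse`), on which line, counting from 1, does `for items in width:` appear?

Transformed code:
def solve(length, res, items):
    record(res)
    length = res * 33 + (res + res)
    items = []
    for speed in res:
        if res != 21:
            items.append(speed - 23)
    width = 13
    if width == width:
        res = (res >= items) % res
    length = res[res]
    res -= 17 * 21
    for items in width:
        width *= 37 - items
        width = width == width
    return res

13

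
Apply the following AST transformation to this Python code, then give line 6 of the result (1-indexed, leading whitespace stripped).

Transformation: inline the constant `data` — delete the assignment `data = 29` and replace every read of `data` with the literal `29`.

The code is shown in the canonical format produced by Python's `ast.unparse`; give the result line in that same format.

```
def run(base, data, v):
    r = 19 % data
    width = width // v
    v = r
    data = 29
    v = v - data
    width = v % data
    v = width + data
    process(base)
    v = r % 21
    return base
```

width = v % 29

Transformed code:
def run(base, data, v):
    r = 19 % 29
    width = width // v
    v = r
    v = v - 29
    width = v % 29
    v = width + 29
    process(base)
    v = r % 21
    return base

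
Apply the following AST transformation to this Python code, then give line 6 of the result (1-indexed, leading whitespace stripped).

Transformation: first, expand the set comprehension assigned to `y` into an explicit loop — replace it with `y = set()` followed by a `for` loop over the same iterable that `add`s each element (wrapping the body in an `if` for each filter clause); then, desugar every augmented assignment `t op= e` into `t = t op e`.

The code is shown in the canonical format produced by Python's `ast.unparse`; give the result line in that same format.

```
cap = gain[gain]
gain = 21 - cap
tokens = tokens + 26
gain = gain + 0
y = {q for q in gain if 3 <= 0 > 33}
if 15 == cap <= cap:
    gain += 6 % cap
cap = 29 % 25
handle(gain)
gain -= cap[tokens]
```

for q in gain:

Transformed code:
cap = gain[gain]
gain = 21 - cap
tokens = tokens + 26
gain = gain + 0
y = set()
for q in gain:
    if 3 <= 0 > 33:
        y.add(q)
if 15 == cap <= cap:
    gain = gain + 6 % cap
cap = 29 % 25
handle(gain)
gain = gain - cap[tokens]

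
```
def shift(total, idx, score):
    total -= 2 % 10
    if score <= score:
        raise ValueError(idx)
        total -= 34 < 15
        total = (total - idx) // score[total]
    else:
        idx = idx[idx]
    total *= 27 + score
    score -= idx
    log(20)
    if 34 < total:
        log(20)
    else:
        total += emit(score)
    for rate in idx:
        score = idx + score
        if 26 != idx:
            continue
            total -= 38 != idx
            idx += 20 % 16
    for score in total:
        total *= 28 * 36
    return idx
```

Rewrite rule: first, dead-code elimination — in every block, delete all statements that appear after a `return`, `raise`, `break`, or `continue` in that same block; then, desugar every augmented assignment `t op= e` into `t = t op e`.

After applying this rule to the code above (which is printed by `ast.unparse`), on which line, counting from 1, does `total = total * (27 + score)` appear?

Transformed code:
def shift(total, idx, score):
    total = total - 2 % 10
    if score <= score:
        raise ValueError(idx)
    else:
        idx = idx[idx]
    total = total * (27 + score)
    score = score - idx
    log(20)
    if 34 < total:
        log(20)
    else:
        total = total + emit(score)
    for rate in idx:
        score = idx + score
        if 26 != idx:
            continue
    for score in total:
        total = total * (28 * 36)
    return idx

7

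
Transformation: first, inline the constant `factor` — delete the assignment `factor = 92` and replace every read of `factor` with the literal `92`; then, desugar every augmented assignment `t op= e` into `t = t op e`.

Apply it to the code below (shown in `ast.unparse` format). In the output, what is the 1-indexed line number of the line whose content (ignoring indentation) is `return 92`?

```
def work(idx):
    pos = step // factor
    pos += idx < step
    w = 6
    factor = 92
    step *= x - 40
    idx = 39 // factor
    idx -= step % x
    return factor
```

8

Transformed code:
def work(idx):
    pos = step // 92
    pos = pos + (idx < step)
    w = 6
    step = step * (x - 40)
    idx = 39 // 92
    idx = idx - step % x
    return 92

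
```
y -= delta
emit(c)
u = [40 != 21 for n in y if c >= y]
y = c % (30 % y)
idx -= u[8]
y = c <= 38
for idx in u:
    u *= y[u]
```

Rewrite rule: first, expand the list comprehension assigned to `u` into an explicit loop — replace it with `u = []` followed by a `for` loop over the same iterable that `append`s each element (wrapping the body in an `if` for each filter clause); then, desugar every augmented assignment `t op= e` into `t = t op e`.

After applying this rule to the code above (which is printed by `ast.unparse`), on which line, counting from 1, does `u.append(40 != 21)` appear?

6

Transformed code:
y = y - delta
emit(c)
u = []
for n in y:
    if c >= y:
        u.append(40 != 21)
y = c % (30 % y)
idx = idx - u[8]
y = c <= 38
for idx in u:
    u = u * y[u]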